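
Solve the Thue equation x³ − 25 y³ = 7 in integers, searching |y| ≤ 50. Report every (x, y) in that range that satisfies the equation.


The equation is x³ - 25y³ = 7. For fixed y, x³ = 25·y³ + 7, so a solution requires the RHS to be a perfect cube.
Strategy: iterate y from -50 to 50, compute RHS = 25·y³ + 7, and check whether it is a (positive or negative) perfect cube.
Check small values of y:
  y = 0: RHS = 7 is not a perfect cube.
  y = 1: RHS = 32 is not a perfect cube.
  y = -1: RHS = -18 is not a perfect cube.
  y = 2: RHS = 207 is not a perfect cube.
  y = -2: RHS = -193 is not a perfect cube.
  y = 3: RHS = 682 is not a perfect cube.
  y = -3: RHS = -668 is not a perfect cube.
Continuing the search up to |y| = 50 finds no solutions either.
No (x, y) in the scanned range satisfies the equation.

No integer solutions with |y| ≤ 50.


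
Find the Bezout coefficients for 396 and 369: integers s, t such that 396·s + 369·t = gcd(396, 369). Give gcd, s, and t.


Euclidean algorithm on (396, 369) — divide until remainder is 0:
  396 = 1 · 369 + 27
  369 = 13 · 27 + 18
  27 = 1 · 18 + 9
  18 = 2 · 9 + 0
gcd(396, 369) = 9.
Track Bezout coefficients alongside the remainders: start with r₀ = 396 = a·1 + b·0 (s = 1, t = 0) and r₁ = 369 = a·0 + b·1 (s = 0, t = 1); each new remainder r_{k+1} = r_{k-1} − q_k·r_k inherits s_{k+1} = s_{k-1} − q_k·s_k, t_{k+1} = t_{k-1} − q_k·t_k, so r_k = a·s_k + b·t_k at every step:
  q = 1: r = 27, s = 1 − 1·0 = 1, t = 0 − 1·1 = -1  (check: 396·1 + 369·(-1) = 27)
  q = 13: r = 18, s = 0 − 13·1 = -13, t = 1 − 13·(-1) = 14  (check: 396·(-13) + 369·14 = 18)
  q = 1: r = 9, s = 1 − 1·(-13) = 14, t = -1 − 1·14 = -15  (check: 396·14 + 369·(-15) = 9)
The row with r = 9 (the gcd) gives the Bezout coefficients s = 14, t = -15.
Result: 396 · (14) + 369 · (-15) = 9.

gcd(396, 369) = 9; s = 14, t = -15 (check: 396·14 + 369·(-15) = 9).


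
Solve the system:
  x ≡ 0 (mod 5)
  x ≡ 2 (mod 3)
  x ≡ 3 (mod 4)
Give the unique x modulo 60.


Moduli 5, 3, 4 are pairwise coprime; by CRT there is a unique solution modulo M = 5 · 3 · 4 = 60.
Solve pairwise, accumulating the modulus:
  Start with x ≡ 0 (mod 5).
  Combine with x ≡ 2 (mod 3): since gcd(5, 3) = 1, we get a unique residue mod 15.
    Write x = 0 + 5·t and substitute into x ≡ 2 (mod 3): 5·t ≡ 2 − 0 = 2 (mod 3).
    Reduce coefficients mod 3: 2·t ≡ 2 (mod 3).
    The inverse of 2 mod 3 is 2 (since 2·2 = 4 = 1·3 + 1), so t ≡ 2·2 = 4 ≡ 1 (mod 3).
    Then x = 0 + 5·1 = 5, valid modulo lcm(5, 3) = 15: x ≡ 5 (mod 15).
  Combine with x ≡ 3 (mod 4): since gcd(15, 4) = 1, we get a unique residue mod 60.
    Write x = 5 + 15·t and substitute into x ≡ 3 (mod 4): 15·t ≡ 3 − 5 = -2 (mod 4).
    Reduce coefficients mod 4: 3·t ≡ 2 (mod 4).
    The inverse of 3 mod 4 is 3 (since 3·3 = 9 = 2·4 + 1), so t ≡ 3·2 = 6 ≡ 2 (mod 4).
    Then x = 5 + 15·2 = 35, valid modulo lcm(15, 4) = 60: x ≡ 35 (mod 60).
Verify: 35 mod 5 = 0 ✓, 35 mod 3 = 2 ✓, 35 mod 4 = 3 ✓.

x ≡ 35 (mod 60).


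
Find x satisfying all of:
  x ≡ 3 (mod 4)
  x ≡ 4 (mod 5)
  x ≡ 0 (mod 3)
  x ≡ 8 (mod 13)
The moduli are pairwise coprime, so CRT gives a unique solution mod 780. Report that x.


Product of moduli M = 4 · 5 · 3 · 13 = 780.
Merge one congruence at a time:
  Start: x ≡ 3 (mod 4).
  Combine with x ≡ 4 (mod 5); new modulus lcm = 20.
    Write x = 3 + 4·t and substitute into x ≡ 4 (mod 5): 4·t ≡ 4 − 3 = 1 (mod 5).
    The inverse of 4 mod 5 is 4 (since 4·4 = 16 = 3·5 + 1), so t ≡ 4·1 = 4 ≡ 4 (mod 5).
    Then x = 3 + 4·4 = 19, valid modulo lcm(4, 5) = 20: x ≡ 19 (mod 20).
  Combine with x ≡ 0 (mod 3); new modulus lcm = 60.
    Write x = 19 + 20·t and substitute into x ≡ 0 (mod 3): 20·t ≡ 0 − 19 = -19 (mod 3).
    Reduce coefficients mod 3: 2·t ≡ 2 (mod 3).
    The inverse of 2 mod 3 is 2 (since 2·2 = 4 = 1·3 + 1), so t ≡ 2·2 = 4 ≡ 1 (mod 3).
    Then x = 19 + 20·1 = 39, valid modulo lcm(20, 3) = 60: x ≡ 39 (mod 60).
  Combine with x ≡ 8 (mod 13); new modulus lcm = 780.
    Write x = 39 + 60·t and substitute into x ≡ 8 (mod 13): 60·t ≡ 8 − 39 = -31 (mod 13).
    Reduce coefficients mod 13: 8·t ≡ 8 (mod 13).
    The inverse of 8 mod 13 is 5 (since 8·5 = 40 = 3·13 + 1), so t ≡ 5·8 = 40 ≡ 1 (mod 13).
    Then x = 39 + 60·1 = 99, valid modulo lcm(60, 13) = 780: x ≡ 99 (mod 780).
Verify against each original: 99 mod 4 = 3, 99 mod 5 = 4, 99 mod 3 = 0, 99 mod 13 = 8.

x ≡ 99 (mod 780).


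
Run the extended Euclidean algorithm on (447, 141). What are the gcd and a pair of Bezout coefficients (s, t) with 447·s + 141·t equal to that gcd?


Euclidean algorithm on (447, 141) — divide until remainder is 0:
  447 = 3 · 141 + 24
  141 = 5 · 24 + 21
  24 = 1 · 21 + 3
  21 = 7 · 3 + 0
gcd(447, 141) = 3.
Track Bezout coefficients alongside the remainders: start with r₀ = 447 = a·1 + b·0 (s = 1, t = 0) and r₁ = 141 = a·0 + b·1 (s = 0, t = 1); each new remainder r_{k+1} = r_{k-1} − q_k·r_k inherits s_{k+1} = s_{k-1} − q_k·s_k, t_{k+1} = t_{k-1} − q_k·t_k, so r_k = a·s_k + b·t_k at every step:
  q = 3: r = 24, s = 1 − 3·0 = 1, t = 0 − 3·1 = -3  (check: 447·1 + 141·(-3) = 24)
  q = 5: r = 21, s = 0 − 5·1 = -5, t = 1 − 5·(-3) = 16  (check: 447·(-5) + 141·16 = 21)
  q = 1: r = 3, s = 1 − 1·(-5) = 6, t = -3 − 1·16 = -19  (check: 447·6 + 141·(-19) = 3)
The row with r = 3 (the gcd) gives the Bezout coefficients s = 6, t = -19.
Result: 447 · (6) + 141 · (-19) = 3.

gcd(447, 141) = 3; s = 6, t = -19 (check: 447·6 + 141·(-19) = 3).


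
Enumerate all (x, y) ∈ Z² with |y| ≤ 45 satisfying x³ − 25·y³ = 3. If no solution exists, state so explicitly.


The equation is x³ - 25y³ = 3. For fixed y, x³ = 25·y³ + 3, so a solution requires the RHS to be a perfect cube.
Strategy: iterate y from -45 to 45, compute RHS = 25·y³ + 3, and check whether it is a (positive or negative) perfect cube.
Check small values of y:
  y = 0: RHS = 3 is not a perfect cube.
  y = 1: RHS = 28 is not a perfect cube.
  y = -1: RHS = -22 is not a perfect cube.
  y = 2: RHS = 203 is not a perfect cube.
  y = -2: RHS = -197 is not a perfect cube.
  y = 3: RHS = 678 is not a perfect cube.
  y = -3: RHS = -672 is not a perfect cube.
Continuing the search up to |y| = 45 finds no solutions either.
No (x, y) in the scanned range satisfies the equation.

No integer solutions with |y| ≤ 45.


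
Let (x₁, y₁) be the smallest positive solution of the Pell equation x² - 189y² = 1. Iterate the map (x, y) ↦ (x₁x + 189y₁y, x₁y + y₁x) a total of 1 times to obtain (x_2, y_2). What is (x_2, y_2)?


Step 1: Find the fundamental solution (x₁, y₁) of x² - 189y² = 1.
  Expand √189 as a continued fraction. a₀ = ⌊√189⌋ = 13; iterate m_{k+1} = d_k·a_k − m_k, d_{k+1} = (189 − m_{k+1}²)/d_k, a_{k+1} = ⌊(a₀ + m_{k+1})/d_{k+1}⌋ (starting m₀ = 0, d₀ = 1), with convergents p_k = a_k·p_{k-1} + p_{k-2}, q_k = a_k·q_{k-1} + q_{k-2} (p₋₁ = 1, q₋₁ = 0):
  k = 0: a₀ = 13; p₀/q₀ = 13/1; p₀² − 189·q₀² = 169 − 189 = -20.
  k = 1: m = 13, d = 20, a = ⌊(13 + 13)/20⌋ = 1; p/q = (1·13 + 1)/(1·1 + 0) = 14/1; p² − 189·q² = 196 − 189 = 7.
  k = 2: m = 7, d = 7, a = ⌊(13 + 7)/7⌋ = 2; p/q = (2·14 + 13)/(2·1 + 1) = 41/3; p² − 189·q² = 1681 − 1701 = -20.
  k = 3: m = 7, d = 20, a = ⌊(13 + 7)/20⌋ = 1; p/q = (1·41 + 14)/(1·3 + 1) = 55/4; p² − 189·q² = 3025 − 3024 = 1.
  The first convergent with p² − 189·q² = 1 gives the fundamental solution (x₁, y₁) = (55, 4).
Step 2: Apply the recurrence (x_{n+1}, y_{n+1}) = (x₁x_n + 189y₁y_n, x₁y_n + y₁x_n) repeatedly.
  From (x_1, y_1) = (55, 4): x_2 = 55·55 + 189·4·4 = 6049; y_2 = 55·4 + 4·55 = 440.
Step 3: Verify x_2² - 189·y_2² = 36590401 - 36590400 = 1 (should be 1). ✓

(x_1, y_1) = (55, 4); (x_2, y_2) = (6049, 440).


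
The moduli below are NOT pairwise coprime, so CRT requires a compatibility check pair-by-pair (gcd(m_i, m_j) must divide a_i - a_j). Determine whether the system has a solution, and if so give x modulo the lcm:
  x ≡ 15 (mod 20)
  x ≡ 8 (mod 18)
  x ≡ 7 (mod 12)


Moduli 20, 18, 12 are not pairwise coprime, so CRT works modulo lcm(m_i) when all pairwise compatibility conditions hold.
Pairwise compatibility: gcd(m_i, m_j) must divide a_i - a_j for every pair.
Merge one congruence at a time:
  Start: x ≡ 15 (mod 20).
  Combine with x ≡ 8 (mod 18): gcd(20, 18) = 2, and 8 - 15 = -7 is NOT divisible by 2.
    ⇒ system is inconsistent (no integer solution).

No solution (the system is inconsistent).


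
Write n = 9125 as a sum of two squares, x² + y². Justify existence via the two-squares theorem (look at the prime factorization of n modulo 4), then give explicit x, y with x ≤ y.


Step 1: Factor n = 9125 = 5^3 · 73.
Step 2: Check the mod-4 condition on each prime factor: 5 ≡ 1 (mod 4), exponent 3; 73 ≡ 1 (mod 4), exponent 1.
All primes ≡ 3 (mod 4) appear to even exponent (or don't appear), so by the two-squares theorem n IS expressible as a sum of two squares.
Step 3: Build a representation. Group n = k² · m with k = 5 and m = 5 · 73 = 365 (a product of primes ≡ 1 (mod 4)); a representation of m scales to one of n via (k·x)² + (k·y)² = k²(x² + y²). Each prime p ≡ 1 (mod 4) is itself a sum of two squares; find a² by testing p − a² for a perfect square:
  5: 5 − 1² = 4 = 2² ⇒ 5 = 1² + 2².
  73: 73 − 1² = 72, 73 − 2² = 69, 73 − 3² = 64 = 8² ⇒ 73 = 3² + 8².
  Combine using the Brahmagupta–Fibonacci identity (a² + b²)(c² + d²) = (ac − bd)² + (ad + bc)² = (ac + bd)² + (ad − bc)²:
  5 · 73 = 365: from (1² + 2²)(3² + 8²), take (1·3 − 2·8, 1·8 + 2·3) = (3 − 16, 8 + 6) = (-13, 14); dropping signs (only squares matter) gives (13, 14); check 13² + 14² = 169 + 196 = 365 ✓.
  Scale by k = 5: (5·13, 5·14) = (65, 70).
Step 4: Order so x ≤ y and verify: 65² + 70² = 4225 + 4900 = 9125 = n. ✓

n = 9125 = 65² + 70² (one valid representation with x ≤ y).


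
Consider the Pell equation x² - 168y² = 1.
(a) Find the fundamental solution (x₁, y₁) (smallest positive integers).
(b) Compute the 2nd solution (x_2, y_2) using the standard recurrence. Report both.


Step 1: Find the fundamental solution (x₁, y₁) of x² - 168y² = 1.
  Expand √168 as a continued fraction. a₀ = ⌊√168⌋ = 12; iterate m_{k+1} = d_k·a_k − m_k, d_{k+1} = (168 − m_{k+1}²)/d_k, a_{k+1} = ⌊(a₀ + m_{k+1})/d_{k+1}⌋ (starting m₀ = 0, d₀ = 1), with convergents p_k = a_k·p_{k-1} + p_{k-2}, q_k = a_k·q_{k-1} + q_{k-2} (p₋₁ = 1, q₋₁ = 0):
  k = 0: a₀ = 12; p₀/q₀ = 12/1; p₀² − 168·q₀² = 144 − 168 = -24.
  k = 1: m = 12, d = 24, a = ⌊(12 + 12)/24⌋ = 1; p/q = (1·12 + 1)/(1·1 + 0) = 13/1; p² − 168·q² = 169 − 168 = 1.
  The first convergent with p² − 168·q² = 1 gives the fundamental solution (x₁, y₁) = (13, 1).
Step 2: Apply the recurrence (x_{n+1}, y_{n+1}) = (x₁x_n + 168y₁y_n, x₁y_n + y₁x_n) repeatedly.
  From (x_1, y_1) = (13, 1): x_2 = 13·13 + 168·1·1 = 337; y_2 = 13·1 + 1·13 = 26.
Step 3: Verify x_2² - 168·y_2² = 113569 - 113568 = 1 (should be 1). ✓

(x_1, y_1) = (13, 1); (x_2, y_2) = (337, 26).


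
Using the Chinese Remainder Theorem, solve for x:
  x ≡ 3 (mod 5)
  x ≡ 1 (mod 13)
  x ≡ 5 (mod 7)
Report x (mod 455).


Moduli 5, 13, 7 are pairwise coprime; by CRT there is a unique solution modulo M = 5 · 13 · 7 = 455.
Solve pairwise, accumulating the modulus:
  Start with x ≡ 3 (mod 5).
  Combine with x ≡ 1 (mod 13): since gcd(5, 13) = 1, we get a unique residue mod 65.
    Write x = 3 + 5·t and substitute into x ≡ 1 (mod 13): 5·t ≡ 1 − 3 = -2 (mod 13).
    Reduce coefficients mod 13: 5·t ≡ 11 (mod 13).
    The inverse of 5 mod 13 is 8 (since 5·8 = 40 = 3·13 + 1), so t ≡ 8·11 = 88 ≡ 10 (mod 13).
    Then x = 3 + 5·10 = 53, valid modulo lcm(5, 13) = 65: x ≡ 53 (mod 65).
  Combine with x ≡ 5 (mod 7): since gcd(65, 7) = 1, we get a unique residue mod 455.
    Write x = 53 + 65·t and substitute into x ≡ 5 (mod 7): 65·t ≡ 5 − 53 = -48 (mod 7).
    Reduce coefficients mod 7: 2·t ≡ 1 (mod 7).
    The inverse of 2 mod 7 is 4 (since 2·4 = 8 = 1·7 + 1), so t ≡ 4·1 = 4 ≡ 4 (mod 7).
    Then x = 53 + 65·4 = 313, valid modulo lcm(65, 7) = 455: x ≡ 313 (mod 455).
Verify: 313 mod 5 = 3 ✓, 313 mod 13 = 1 ✓, 313 mod 7 = 5 ✓.

x ≡ 313 (mod 455).


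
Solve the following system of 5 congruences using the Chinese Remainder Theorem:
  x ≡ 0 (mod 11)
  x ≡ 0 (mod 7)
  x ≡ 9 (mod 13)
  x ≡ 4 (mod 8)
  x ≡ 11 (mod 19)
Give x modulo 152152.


Product of moduli M = 11 · 7 · 13 · 8 · 19 = 152152.
Merge one congruence at a time:
  Start: x ≡ 0 (mod 11).
  Combine with x ≡ 0 (mod 7); new modulus lcm = 77.
    Write x = 0 + 11·t and substitute into x ≡ 0 (mod 7): 11·t ≡ 0 − 0 = 0 (mod 7).
    Reduce coefficients mod 7: 4·t ≡ 0 (mod 7).
    The inverse of 4 mod 7 is 2 (since 4·2 = 8 = 1·7 + 1), so t ≡ 2·0 = 0 ≡ 0 (mod 7).
    Then x = 0 + 11·0 = 0, valid modulo lcm(11, 7) = 77: x ≡ 0 (mod 77).
  Combine with x ≡ 9 (mod 13); new modulus lcm = 1001.
    Write x = 0 + 77·t and substitute into x ≡ 9 (mod 13): 77·t ≡ 9 − 0 = 9 (mod 13).
    Reduce coefficients mod 13: 12·t ≡ 9 (mod 13).
    The inverse of 12 mod 13 is 12 (since 12·12 = 144 = 11·13 + 1), so t ≡ 12·9 = 108 ≡ 4 (mod 13).
    Then x = 0 + 77·4 = 308, valid modulo lcm(77, 13) = 1001: x ≡ 308 (mod 1001).
  Combine with x ≡ 4 (mod 8); new modulus lcm = 8008.
    Write x = 308 + 1001·t and substitute into x ≡ 4 (mod 8): 1001·t ≡ 4 − 308 = -304 (mod 8).
    Reduce coefficients mod 8: 1·t ≡ 0 (mod 8).
    So t ≡ 0 (mod 8).
    Then x = 308 + 1001·0 = 308, valid modulo lcm(1001, 8) = 8008: x ≡ 308 (mod 8008).
  Combine with x ≡ 11 (mod 19); new modulus lcm = 152152.
    Write x = 308 + 8008·t and substitute into x ≡ 11 (mod 19): 8008·t ≡ 11 − 308 = -297 (mod 19).
    Reduce coefficients mod 19: 9·t ≡ 7 (mod 19).
    The inverse of 9 mod 19 is 17 (since 9·17 = 153 = 8·19 + 1), so t ≡ 17·7 = 119 ≡ 5 (mod 19).
    Then x = 308 + 8008·5 = 40348, valid modulo lcm(8008, 19) = 152152: x ≡ 40348 (mod 152152).
Verify against each original: 40348 mod 11 = 0, 40348 mod 7 = 0, 40348 mod 13 = 9, 40348 mod 8 = 4, 40348 mod 19 = 11.

x ≡ 40348 (mod 152152).


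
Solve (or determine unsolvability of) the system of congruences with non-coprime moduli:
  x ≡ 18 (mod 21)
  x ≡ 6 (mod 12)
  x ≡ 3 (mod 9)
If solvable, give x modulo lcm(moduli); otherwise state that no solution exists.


Moduli 21, 12, 9 are not pairwise coprime, so CRT works modulo lcm(m_i) when all pairwise compatibility conditions hold.
Pairwise compatibility: gcd(m_i, m_j) must divide a_i - a_j for every pair.
Merge one congruence at a time:
  Start: x ≡ 18 (mod 21).
  Combine with x ≡ 6 (mod 12): gcd(21, 12) = 3; 6 - 18 = -12, which IS divisible by 3, so compatible.
    Write x = 18 + 21·t and substitute into x ≡ 6 (mod 12): 21·t ≡ 6 − 18 = -12 (mod 12).
    Divide the congruence (and modulus) by g = 3: 7·t ≡ -4 (mod 4).
    Reduce coefficients mod 4: 3·t ≡ 0 (mod 4).
    The inverse of 3 mod 4 is 3 (since 3·3 = 9 = 2·4 + 1), so t ≡ 3·0 = 0 ≡ 0 (mod 4).
    Then x = 18 + 21·0 = 18, valid modulo lcm(21, 12) = 84: x ≡ 18 (mod 84).
  Combine with x ≡ 3 (mod 9): gcd(84, 9) = 3; 3 - 18 = -15, which IS divisible by 3, so compatible.
    Write x = 18 + 84·t and substitute into x ≡ 3 (mod 9): 84·t ≡ 3 − 18 = -15 (mod 9).
    Divide the congruence (and modulus) by g = 3: 28·t ≡ -5 (mod 3).
    Reduce coefficients mod 3: 1·t ≡ 1 (mod 3).
    So t ≡ 1 (mod 3).
    Then x = 18 + 84·1 = 102, valid modulo lcm(84, 9) = 252: x ≡ 102 (mod 252).
Verify: 102 mod 21 = 18, 102 mod 12 = 6, 102 mod 9 = 3.

x ≡ 102 (mod 252).


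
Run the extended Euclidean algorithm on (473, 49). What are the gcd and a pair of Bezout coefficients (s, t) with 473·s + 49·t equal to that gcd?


Euclidean algorithm on (473, 49) — divide until remainder is 0:
  473 = 9 · 49 + 32
  49 = 1 · 32 + 17
  32 = 1 · 17 + 15
  17 = 1 · 15 + 2
  15 = 7 · 2 + 1
  2 = 2 · 1 + 0
gcd(473, 49) = 1.
Track Bezout coefficients alongside the remainders: start with r₀ = 473 = a·1 + b·0 (s = 1, t = 0) and r₁ = 49 = a·0 + b·1 (s = 0, t = 1); each new remainder r_{k+1} = r_{k-1} − q_k·r_k inherits s_{k+1} = s_{k-1} − q_k·s_k, t_{k+1} = t_{k-1} − q_k·t_k, so r_k = a·s_k + b·t_k at every step:
  q = 9: r = 32, s = 1 − 9·0 = 1, t = 0 − 9·1 = -9  (check: 473·1 + 49·(-9) = 32)
  q = 1: r = 17, s = 0 − 1·1 = -1, t = 1 − 1·(-9) = 10  (check: 473·(-1) + 49·10 = 17)
  q = 1: r = 15, s = 1 − 1·(-1) = 2, t = -9 − 1·10 = -19  (check: 473·2 + 49·(-19) = 15)
  q = 1: r = 2, s = -1 − 1·2 = -3, t = 10 − 1·(-19) = 29  (check: 473·(-3) + 49·29 = 2)
  q = 7: r = 1, s = 2 − 7·(-3) = 23, t = -19 − 7·29 = -222  (check: 473·23 + 49·(-222) = 1)
The row with r = 1 (the gcd) gives the Bezout coefficients s = 23, t = -222.
Result: 473 · (23) + 49 · (-222) = 1.

gcd(473, 49) = 1; s = 23, t = -222 (check: 473·23 + 49·(-222) = 1).


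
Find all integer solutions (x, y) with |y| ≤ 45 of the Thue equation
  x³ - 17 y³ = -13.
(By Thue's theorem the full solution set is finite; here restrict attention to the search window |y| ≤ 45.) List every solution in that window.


The equation is x³ - 17y³ = -13. For fixed y, x³ = 17·y³ − 13, so a solution requires the RHS to be a perfect cube.
Strategy: iterate y from -45 to 45, compute RHS = 17·y³ − 13, and check whether it is a (positive or negative) perfect cube.
Check small values of y:
  y = 0: RHS = -13 is not a perfect cube.
  y = 1: RHS = 4 is not a perfect cube.
  y = -1: RHS = -30 is not a perfect cube.
  y = 2: RHS = 123 is not a perfect cube.
  y = -2: RHS = -149 is not a perfect cube.
  y = 3: RHS = 446 is not a perfect cube.
  y = -3: RHS = -472 is not a perfect cube.
Continuing the search up to |y| = 45 finds no solutions either.
No (x, y) in the scanned range satisfies the equation.

No integer solutions with |y| ≤ 45.


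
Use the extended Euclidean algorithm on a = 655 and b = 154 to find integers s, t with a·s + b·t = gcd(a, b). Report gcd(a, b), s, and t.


Euclidean algorithm on (655, 154) — divide until remainder is 0:
  655 = 4 · 154 + 39
  154 = 3 · 39 + 37
  39 = 1 · 37 + 2
  37 = 18 · 2 + 1
  2 = 2 · 1 + 0
gcd(655, 154) = 1.
Track Bezout coefficients alongside the remainders: start with r₀ = 655 = a·1 + b·0 (s = 1, t = 0) and r₁ = 154 = a·0 + b·1 (s = 0, t = 1); each new remainder r_{k+1} = r_{k-1} − q_k·r_k inherits s_{k+1} = s_{k-1} − q_k·s_k, t_{k+1} = t_{k-1} − q_k·t_k, so r_k = a·s_k + b·t_k at every step:
  q = 4: r = 39, s = 1 − 4·0 = 1, t = 0 − 4·1 = -4  (check: 655·1 + 154·(-4) = 39)
  q = 3: r = 37, s = 0 − 3·1 = -3, t = 1 − 3·(-4) = 13  (check: 655·(-3) + 154·13 = 37)
  q = 1: r = 2, s = 1 − 1·(-3) = 4, t = -4 − 1·13 = -17  (check: 655·4 + 154·(-17) = 2)
  q = 18: r = 1, s = -3 − 18·4 = -75, t = 13 − 18·(-17) = 319  (check: 655·(-75) + 154·319 = 1)
The row with r = 1 (the gcd) gives the Bezout coefficients s = -75, t = 319.
Result: 655 · (-75) + 154 · (319) = 1.

gcd(655, 154) = 1; s = -75, t = 319 (check: 655·(-75) + 154·319 = 1).


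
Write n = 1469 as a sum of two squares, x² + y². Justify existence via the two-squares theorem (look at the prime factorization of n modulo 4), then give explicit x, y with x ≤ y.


Step 1: Factor n = 1469 = 13 · 113.
Step 2: Check the mod-4 condition on each prime factor: 13 ≡ 1 (mod 4), exponent 1; 113 ≡ 1 (mod 4), exponent 1.
All primes ≡ 3 (mod 4) appear to even exponent (or don't appear), so by the two-squares theorem n IS expressible as a sum of two squares.
Step 3: Build a representation. Here n = 13 · 113 is a product of primes ≡ 1 (mod 4). Each prime p ≡ 1 (mod 4) is itself a sum of two squares; find a² by testing p − a² for a perfect square:
  13: 13 − 1² = 12, 13 − 2² = 9 = 3² ⇒ 13 = 2² + 3².
  113: 113 − 1² = 112, 113 − 2² = 109, 113 − 3² = 104, 113 − 4² = 97, 113 − 5² = 88, 113 − 6² = 77, 113 − 7² = 64 = 8² ⇒ 113 = 7² + 8².
  Combine using the Brahmagupta–Fibonacci identity (a² + b²)(c² + d²) = (ac − bd)² + (ad + bc)² = (ac + bd)² + (ad − bc)²:
  13 · 113 = 1469: from (2² + 3²)(7² + 8²), take (2·7 − 3·8, 2·8 + 3·7) = (14 − 24, 16 + 21) = (-10, 37); dropping signs (only squares matter) gives (10, 37); check 10² + 37² = 100 + 1369 = 1469 ✓.
Step 4: Order so x ≤ y and verify: 10² + 37² = 100 + 1369 = 1469 = n. ✓

n = 1469 = 10² + 37² (one valid representation with x ≤ y).


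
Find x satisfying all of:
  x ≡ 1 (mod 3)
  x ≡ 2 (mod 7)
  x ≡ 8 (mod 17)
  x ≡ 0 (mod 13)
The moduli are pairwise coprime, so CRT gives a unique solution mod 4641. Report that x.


Product of moduli M = 3 · 7 · 17 · 13 = 4641.
Merge one congruence at a time:
  Start: x ≡ 1 (mod 3).
  Combine with x ≡ 2 (mod 7); new modulus lcm = 21.
    Write x = 1 + 3·t and substitute into x ≡ 2 (mod 7): 3·t ≡ 2 − 1 = 1 (mod 7).
    The inverse of 3 mod 7 is 5 (since 3·5 = 15 = 2·7 + 1), so t ≡ 5·1 = 5 ≡ 5 (mod 7).
    Then x = 1 + 3·5 = 16, valid modulo lcm(3, 7) = 21: x ≡ 16 (mod 21).
  Combine with x ≡ 8 (mod 17); new modulus lcm = 357.
    Write x = 16 + 21·t and substitute into x ≡ 8 (mod 17): 21·t ≡ 8 − 16 = -8 (mod 17).
    Reduce coefficients mod 17: 4·t ≡ 9 (mod 17).
    The inverse of 4 mod 17 is 13 (since 4·13 = 52 = 3·17 + 1), so t ≡ 13·9 = 117 ≡ 15 (mod 17).
    Then x = 16 + 21·15 = 331, valid modulo lcm(21, 17) = 357: x ≡ 331 (mod 357).
  Combine with x ≡ 0 (mod 13); new modulus lcm = 4641.
    Write x = 331 + 357·t and substitute into x ≡ 0 (mod 13): 357·t ≡ 0 − 331 = -331 (mod 13).
    Reduce coefficients mod 13: 6·t ≡ 7 (mod 13).
    The inverse of 6 mod 13 is 11 (since 6·11 = 66 = 5·13 + 1), so t ≡ 11·7 = 77 ≡ 12 (mod 13).
    Then x = 331 + 357·12 = 4615, valid modulo lcm(357, 13) = 4641: x ≡ 4615 (mod 4641).
Verify against each original: 4615 mod 3 = 1, 4615 mod 7 = 2, 4615 mod 17 = 8, 4615 mod 13 = 0.

x ≡ 4615 (mod 4641).


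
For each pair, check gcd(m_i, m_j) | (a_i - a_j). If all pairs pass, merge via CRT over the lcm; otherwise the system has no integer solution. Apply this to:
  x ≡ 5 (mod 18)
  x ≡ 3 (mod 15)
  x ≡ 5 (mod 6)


Moduli 18, 15, 6 are not pairwise coprime, so CRT works modulo lcm(m_i) when all pairwise compatibility conditions hold.
Pairwise compatibility: gcd(m_i, m_j) must divide a_i - a_j for every pair.
Merge one congruence at a time:
  Start: x ≡ 5 (mod 18).
  Combine with x ≡ 3 (mod 15): gcd(18, 15) = 3, and 3 - 5 = -2 is NOT divisible by 3.
    ⇒ system is inconsistent (no integer solution).

No solution (the system is inconsistent).


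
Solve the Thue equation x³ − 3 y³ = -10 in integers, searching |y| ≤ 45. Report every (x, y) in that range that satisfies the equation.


The equation is x³ - 3y³ = -10. For fixed y, x³ = 3·y³ − 10, so a solution requires the RHS to be a perfect cube.
Strategy: iterate y from -45 to 45, compute RHS = 3·y³ − 10, and check whether it is a (positive or negative) perfect cube.
Check small values of y:
  y = 0: RHS = -10 is not a perfect cube.
  y = 1: RHS = -7 is not a perfect cube.
  y = -1: RHS = -13 is not a perfect cube.
  y = 2: RHS = 14 is not a perfect cube.
  y = -2: RHS = -34 is not a perfect cube.
  y = 3: RHS = 71 is not a perfect cube.
  y = -3: RHS = -91 is not a perfect cube.
Continuing, at y = -9: RHS = -2197 = (-13)³ ⇒ x = -13 works.
Searching the remaining y in |y| ≤ 45 finds no further solutions.
Collected solutions: (-13, -9).

Solutions (with |y| ≤ 45): (-13, -9).


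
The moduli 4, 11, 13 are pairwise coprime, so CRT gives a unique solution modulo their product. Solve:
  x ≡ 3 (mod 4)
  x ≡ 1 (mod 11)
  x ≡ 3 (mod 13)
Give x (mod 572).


Moduli 4, 11, 13 are pairwise coprime; by CRT there is a unique solution modulo M = 4 · 11 · 13 = 572.
Solve pairwise, accumulating the modulus:
  Start with x ≡ 3 (mod 4).
  Combine with x ≡ 1 (mod 11): since gcd(4, 11) = 1, we get a unique residue mod 44.
    Write x = 3 + 4·t and substitute into x ≡ 1 (mod 11): 4·t ≡ 1 − 3 = -2 (mod 11).
    Reduce coefficients mod 11: 4·t ≡ 9 (mod 11).
    The inverse of 4 mod 11 is 3 (since 4·3 = 12 = 1·11 + 1), so t ≡ 3·9 = 27 ≡ 5 (mod 11).
    Then x = 3 + 4·5 = 23, valid modulo lcm(4, 11) = 44: x ≡ 23 (mod 44).
  Combine with x ≡ 3 (mod 13): since gcd(44, 13) = 1, we get a unique residue mod 572.
    Write x = 23 + 44·t and substitute into x ≡ 3 (mod 13): 44·t ≡ 3 − 23 = -20 (mod 13).
    Reduce coefficients mod 13: 5·t ≡ 6 (mod 13).
    The inverse of 5 mod 13 is 8 (since 5·8 = 40 = 3·13 + 1), so t ≡ 8·6 = 48 ≡ 9 (mod 13).
    Then x = 23 + 44·9 = 419, valid modulo lcm(44, 13) = 572: x ≡ 419 (mod 572).
Verify: 419 mod 4 = 3 ✓, 419 mod 11 = 1 ✓, 419 mod 13 = 3 ✓.

x ≡ 419 (mod 572).


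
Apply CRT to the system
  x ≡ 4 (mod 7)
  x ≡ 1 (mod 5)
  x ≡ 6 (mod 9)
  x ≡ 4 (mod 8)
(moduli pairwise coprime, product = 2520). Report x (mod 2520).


Product of moduli M = 7 · 5 · 9 · 8 = 2520.
Merge one congruence at a time:
  Start: x ≡ 4 (mod 7).
  Combine with x ≡ 1 (mod 5); new modulus lcm = 35.
    Write x = 4 + 7·t and substitute into x ≡ 1 (mod 5): 7·t ≡ 1 − 4 = -3 (mod 5).
    Reduce coefficients mod 5: 2·t ≡ 2 (mod 5).
    The inverse of 2 mod 5 is 3 (since 2·3 = 6 = 1·5 + 1), so t ≡ 3·2 = 6 ≡ 1 (mod 5).
    Then x = 4 + 7·1 = 11, valid modulo lcm(7, 5) = 35: x ≡ 11 (mod 35).
  Combine with x ≡ 6 (mod 9); new modulus lcm = 315.
    Write x = 11 + 35·t and substitute into x ≡ 6 (mod 9): 35·t ≡ 6 − 11 = -5 (mod 9).
    Reduce coefficients mod 9: 8·t ≡ 4 (mod 9).
    The inverse of 8 mod 9 is 8 (since 8·8 = 64 = 7·9 + 1), so t ≡ 8·4 = 32 ≡ 5 (mod 9).
    Then x = 11 + 35·5 = 186, valid modulo lcm(35, 9) = 315: x ≡ 186 (mod 315).
  Combine with x ≡ 4 (mod 8); new modulus lcm = 2520.
    Write x = 186 + 315·t and substitute into x ≡ 4 (mod 8): 315·t ≡ 4 − 186 = -182 (mod 8).
    Reduce coefficients mod 8: 3·t ≡ 2 (mod 8).
    The inverse of 3 mod 8 is 3 (since 3·3 = 9 = 1·8 + 1), so t ≡ 3·2 = 6 ≡ 6 (mod 8).
    Then x = 186 + 315·6 = 2076, valid modulo lcm(315, 8) = 2520: x ≡ 2076 (mod 2520).
Verify against each original: 2076 mod 7 = 4, 2076 mod 5 = 1, 2076 mod 9 = 6, 2076 mod 8 = 4.

x ≡ 2076 (mod 2520).


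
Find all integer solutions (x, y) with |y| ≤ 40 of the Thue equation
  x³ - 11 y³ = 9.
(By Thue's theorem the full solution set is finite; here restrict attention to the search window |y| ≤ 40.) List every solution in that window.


The equation is x³ - 11y³ = 9. For fixed y, x³ = 11·y³ + 9, so a solution requires the RHS to be a perfect cube.
Strategy: iterate y from -40 to 40, compute RHS = 11·y³ + 9, and check whether it is a (positive or negative) perfect cube.
Check small values of y:
  y = 0: RHS = 9 is not a perfect cube.
  y = 1: RHS = 20 is not a perfect cube.
  y = -1: RHS = -2 is not a perfect cube.
  y = 2: RHS = 97 is not a perfect cube.
  y = -2: RHS = -79 is not a perfect cube.
  y = 3: RHS = 306 is not a perfect cube.
  y = -3: RHS = -288 is not a perfect cube.
Continuing the search up to |y| = 40 finds no solutions either.
No (x, y) in the scanned range satisfies the equation.

No integer solutions with |y| ≤ 40.


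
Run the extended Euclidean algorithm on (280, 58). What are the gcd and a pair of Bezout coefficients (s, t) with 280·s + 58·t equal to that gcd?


Euclidean algorithm on (280, 58) — divide until remainder is 0:
  280 = 4 · 58 + 48
  58 = 1 · 48 + 10
  48 = 4 · 10 + 8
  10 = 1 · 8 + 2
  8 = 4 · 2 + 0
gcd(280, 58) = 2.
Track Bezout coefficients alongside the remainders: start with r₀ = 280 = a·1 + b·0 (s = 1, t = 0) and r₁ = 58 = a·0 + b·1 (s = 0, t = 1); each new remainder r_{k+1} = r_{k-1} − q_k·r_k inherits s_{k+1} = s_{k-1} − q_k·s_k, t_{k+1} = t_{k-1} − q_k·t_k, so r_k = a·s_k + b·t_k at every step:
  q = 4: r = 48, s = 1 − 4·0 = 1, t = 0 − 4·1 = -4  (check: 280·1 + 58·(-4) = 48)
  q = 1: r = 10, s = 0 − 1·1 = -1, t = 1 − 1·(-4) = 5  (check: 280·(-1) + 58·5 = 10)
  q = 4: r = 8, s = 1 − 4·(-1) = 5, t = -4 − 4·5 = -24  (check: 280·5 + 58·(-24) = 8)
  q = 1: r = 2, s = -1 − 1·5 = -6, t = 5 − 1·(-24) = 29  (check: 280·(-6) + 58·29 = 2)
The row with r = 2 (the gcd) gives the Bezout coefficients s = -6, t = 29.
Result: 280 · (-6) + 58 · (29) = 2.

gcd(280, 58) = 2; s = -6, t = 29 (check: 280·(-6) + 58·29 = 2).


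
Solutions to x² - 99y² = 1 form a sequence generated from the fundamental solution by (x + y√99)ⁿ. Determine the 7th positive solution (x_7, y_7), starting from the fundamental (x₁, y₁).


Step 1: Find the fundamental solution (x₁, y₁) of x² - 99y² = 1.
  Expand √99 as a continued fraction. a₀ = ⌊√99⌋ = 9; iterate m_{k+1} = d_k·a_k − m_k, d_{k+1} = (99 − m_{k+1}²)/d_k, a_{k+1} = ⌊(a₀ + m_{k+1})/d_{k+1}⌋ (starting m₀ = 0, d₀ = 1), with convergents p_k = a_k·p_{k-1} + p_{k-2}, q_k = a_k·q_{k-1} + q_{k-2} (p₋₁ = 1, q₋₁ = 0):
  k = 0: a₀ = 9; p₀/q₀ = 9/1; p₀² − 99·q₀² = 81 − 99 = -18.
  k = 1: m = 9, d = 18, a = ⌊(9 + 9)/18⌋ = 1; p/q = (1·9 + 1)/(1·1 + 0) = 10/1; p² − 99·q² = 100 − 99 = 1.
  The first convergent with p² − 99·q² = 1 gives the fundamental solution (x₁, y₁) = (10, 1).
Step 2: Apply the recurrence (x_{n+1}, y_{n+1}) = (x₁x_n + 99y₁y_n, x₁y_n + y₁x_n) repeatedly.
  From (x_1, y_1) = (10, 1): x_2 = 10·10 + 99·1·1 = 199; y_2 = 10·1 + 1·10 = 20.
  From (x_2, y_2) = (199, 20): x_3 = 10·199 + 99·1·20 = 3970; y_3 = 10·20 + 1·199 = 399.
  From (x_3, y_3) = (3970, 399): x_4 = 10·3970 + 99·1·399 = 79201; y_4 = 10·399 + 1·3970 = 7960.
  From (x_4, y_4) = (79201, 7960): x_5 = 10·79201 + 99·1·7960 = 1580050; y_5 = 10·7960 + 1·79201 = 158801.
  From (x_5, y_5) = (1580050, 158801): x_6 = 10·1580050 + 99·1·158801 = 31521799; y_6 = 10·158801 + 1·1580050 = 3168060.
  From (x_6, y_6) = (31521799, 3168060): x_7 = 10·31521799 + 99·1·3168060 = 628855930; y_7 = 10·3168060 + 1·31521799 = 63202399.
Step 3: Verify x_7² - 99·y_7² = 395459780696164900 - 395459780696164899 = 1 (should be 1). ✓

(x_1, y_1) = (10, 1); (x_7, y_7) = (628855930, 63202399).


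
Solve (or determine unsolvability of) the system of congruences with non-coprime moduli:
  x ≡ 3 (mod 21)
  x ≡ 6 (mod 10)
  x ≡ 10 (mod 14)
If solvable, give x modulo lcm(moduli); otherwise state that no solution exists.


Moduli 21, 10, 14 are not pairwise coprime, so CRT works modulo lcm(m_i) when all pairwise compatibility conditions hold.
Pairwise compatibility: gcd(m_i, m_j) must divide a_i - a_j for every pair.
Merge one congruence at a time:
  Start: x ≡ 3 (mod 21).
  Combine with x ≡ 6 (mod 10): gcd(21, 10) = 1; 6 - 3 = 3, which IS divisible by 1, so compatible.
    Write x = 3 + 21·t and substitute into x ≡ 6 (mod 10): 21·t ≡ 6 − 3 = 3 (mod 10).
    Reduce coefficients mod 10: 1·t ≡ 3 (mod 10).
    So t ≡ 3 (mod 10).
    Then x = 3 + 21·3 = 66, valid modulo lcm(21, 10) = 210: x ≡ 66 (mod 210).
  Combine with x ≡ 10 (mod 14): gcd(210, 14) = 14; 10 - 66 = -56, which IS divisible by 14, so compatible.
    Write x = 66 + 210·t and substitute into x ≡ 10 (mod 14): 210·t ≡ 10 − 66 = -56 (mod 14).
    Divide the congruence (and modulus) by g = 14: 15·t ≡ -4 (mod 1).
    Modulo 1 every t works; take t = 0.
    Then x = 66 + 210·0 = 66, valid modulo lcm(210, 14) = 210: x ≡ 66 (mod 210).
Verify: 66 mod 21 = 3, 66 mod 10 = 6, 66 mod 14 = 10.

x ≡ 66 (mod 210).


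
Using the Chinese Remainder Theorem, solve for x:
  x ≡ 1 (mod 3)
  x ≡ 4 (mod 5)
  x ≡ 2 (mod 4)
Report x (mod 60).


Moduli 3, 5, 4 are pairwise coprime; by CRT there is a unique solution modulo M = 3 · 5 · 4 = 60.
Solve pairwise, accumulating the modulus:
  Start with x ≡ 1 (mod 3).
  Combine with x ≡ 4 (mod 5): since gcd(3, 5) = 1, we get a unique residue mod 15.
    Write x = 1 + 3·t and substitute into x ≡ 4 (mod 5): 3·t ≡ 4 − 1 = 3 (mod 5).
    The inverse of 3 mod 5 is 2 (since 3·2 = 6 = 1·5 + 1), so t ≡ 2·3 = 6 ≡ 1 (mod 5).
    Then x = 1 + 3·1 = 4, valid modulo lcm(3, 5) = 15: x ≡ 4 (mod 15).
  Combine with x ≡ 2 (mod 4): since gcd(15, 4) = 1, we get a unique residue mod 60.
    Write x = 4 + 15·t and substitute into x ≡ 2 (mod 4): 15·t ≡ 2 − 4 = -2 (mod 4).
    Reduce coefficients mod 4: 3·t ≡ 2 (mod 4).
    The inverse of 3 mod 4 is 3 (since 3·3 = 9 = 2·4 + 1), so t ≡ 3·2 = 6 ≡ 2 (mod 4).
    Then x = 4 + 15·2 = 34, valid modulo lcm(15, 4) = 60: x ≡ 34 (mod 60).
Verify: 34 mod 3 = 1 ✓, 34 mod 5 = 4 ✓, 34 mod 4 = 2 ✓.

x ≡ 34 (mod 60).


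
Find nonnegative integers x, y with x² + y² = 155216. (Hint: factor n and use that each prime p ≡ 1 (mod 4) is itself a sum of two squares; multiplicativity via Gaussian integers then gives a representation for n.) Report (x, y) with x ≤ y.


Step 1: Factor n = 155216 = 2^4 · 89 · 109.
Step 2: Check the mod-4 condition on each prime factor: 2 = 2 (special); 89 ≡ 1 (mod 4), exponent 1; 109 ≡ 1 (mod 4), exponent 1.
All primes ≡ 3 (mod 4) appear to even exponent (or don't appear), so by the two-squares theorem n IS expressible as a sum of two squares.
Step 3: Build a representation. Group n = k² · m with k = 4 and m = 89 · 109 = 9701 (a product of primes ≡ 1 (mod 4)); a representation of m scales to one of n via (k·x)² + (k·y)² = k²(x² + y²). Each prime p ≡ 1 (mod 4) is itself a sum of two squares; find a² by testing p − a² for a perfect square:
  89: 89 − 1² = 88, 89 − 2² = 85, 89 − 3² = 80, 89 − 4² = 73, 89 − 5² = 64 = 8² ⇒ 89 = 5² + 8².
  109: 109 − 1² = 108, 109 − 2² = 105, 109 − 3² = 100 = 10² ⇒ 109 = 3² + 10².
  Combine using the Brahmagupta–Fibonacci identity (a² + b²)(c² + d²) = (ac − bd)² + (ad + bc)² = (ac + bd)² + (ad − bc)²:
  89 · 109 = 9701: from (5² + 8²)(3² + 10²), take (5·3 − 8·10, 5·10 + 8·3) = (15 − 80, 50 + 24) = (-65, 74); dropping signs (only squares matter) gives (65, 74); check 65² + 74² = 4225 + 5476 = 9701 ✓.
  Scale by k = 4: (4·65, 4·74) = (260, 296).
Step 4: Order so x ≤ y and verify: 260² + 296² = 67600 + 87616 = 155216 = n. ✓

n = 155216 = 260² + 296² (one valid representation with x ≤ y).


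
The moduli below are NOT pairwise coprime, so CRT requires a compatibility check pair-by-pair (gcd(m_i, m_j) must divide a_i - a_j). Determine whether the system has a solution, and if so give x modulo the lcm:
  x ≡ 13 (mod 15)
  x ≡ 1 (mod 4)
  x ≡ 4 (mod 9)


Moduli 15, 4, 9 are not pairwise coprime, so CRT works modulo lcm(m_i) when all pairwise compatibility conditions hold.
Pairwise compatibility: gcd(m_i, m_j) must divide a_i - a_j for every pair.
Merge one congruence at a time:
  Start: x ≡ 13 (mod 15).
  Combine with x ≡ 1 (mod 4): gcd(15, 4) = 1; 1 - 13 = -12, which IS divisible by 1, so compatible.
    Write x = 13 + 15·t and substitute into x ≡ 1 (mod 4): 15·t ≡ 1 − 13 = -12 (mod 4).
    Reduce coefficients mod 4: 3·t ≡ 0 (mod 4).
    The inverse of 3 mod 4 is 3 (since 3·3 = 9 = 2·4 + 1), so t ≡ 3·0 = 0 ≡ 0 (mod 4).
    Then x = 13 + 15·0 = 13, valid modulo lcm(15, 4) = 60: x ≡ 13 (mod 60).
  Combine with x ≡ 4 (mod 9): gcd(60, 9) = 3; 4 - 13 = -9, which IS divisible by 3, so compatible.
    Write x = 13 + 60·t and substitute into x ≡ 4 (mod 9): 60·t ≡ 4 − 13 = -9 (mod 9).
    Divide the congruence (and modulus) by g = 3: 20·t ≡ -3 (mod 3).
    Reduce coefficients mod 3: 2·t ≡ 0 (mod 3).
    The inverse of 2 mod 3 is 2 (since 2·2 = 4 = 1·3 + 1), so t ≡ 2·0 = 0 ≡ 0 (mod 3).
    Then x = 13 + 60·0 = 13, valid modulo lcm(60, 9) = 180: x ≡ 13 (mod 180).
Verify: 13 mod 15 = 13, 13 mod 4 = 1, 13 mod 9 = 4.

x ≡ 13 (mod 180).


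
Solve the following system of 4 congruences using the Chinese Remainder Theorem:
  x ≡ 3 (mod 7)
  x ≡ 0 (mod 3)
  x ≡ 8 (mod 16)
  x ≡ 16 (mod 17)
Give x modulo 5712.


Product of moduli M = 7 · 3 · 16 · 17 = 5712.
Merge one congruence at a time:
  Start: x ≡ 3 (mod 7).
  Combine with x ≡ 0 (mod 3); new modulus lcm = 21.
    Write x = 3 + 7·t and substitute into x ≡ 0 (mod 3): 7·t ≡ 0 − 3 = -3 (mod 3).
    Reduce coefficients mod 3: 1·t ≡ 0 (mod 3).
    So t ≡ 0 (mod 3).
    Then x = 3 + 7·0 = 3, valid modulo lcm(7, 3) = 21: x ≡ 3 (mod 21).
  Combine with x ≡ 8 (mod 16); new modulus lcm = 336.
    Write x = 3 + 21·t and substitute into x ≡ 8 (mod 16): 21·t ≡ 8 − 3 = 5 (mod 16).
    Reduce coefficients mod 16: 5·t ≡ 5 (mod 16).
    The inverse of 5 mod 16 is 13 (since 5·13 = 65 = 4·16 + 1), so t ≡ 13·5 = 65 ≡ 1 (mod 16).
    Then x = 3 + 21·1 = 24, valid modulo lcm(21, 16) = 336: x ≡ 24 (mod 336).
  Combine with x ≡ 16 (mod 17); new modulus lcm = 5712.
    Write x = 24 + 336·t and substitute into x ≡ 16 (mod 17): 336·t ≡ 16 − 24 = -8 (mod 17).
    Reduce coefficients mod 17: 13·t ≡ 9 (mod 17).
    The inverse of 13 mod 17 is 4 (since 13·4 = 52 = 3·17 + 1), so t ≡ 4·9 = 36 ≡ 2 (mod 17).
    Then x = 24 + 336·2 = 696, valid modulo lcm(336, 17) = 5712: x ≡ 696 (mod 5712).
Verify against each original: 696 mod 7 = 3, 696 mod 3 = 0, 696 mod 16 = 8, 696 mod 17 = 16.

x ≡ 696 (mod 5712).


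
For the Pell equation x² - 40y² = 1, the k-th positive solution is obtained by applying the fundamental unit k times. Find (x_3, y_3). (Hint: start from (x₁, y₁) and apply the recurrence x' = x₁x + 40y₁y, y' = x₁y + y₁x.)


Step 1: Find the fundamental solution (x₁, y₁) of x² - 40y² = 1.
  Expand √40 as a continued fraction. a₀ = ⌊√40⌋ = 6; iterate m_{k+1} = d_k·a_k − m_k, d_{k+1} = (40 − m_{k+1}²)/d_k, a_{k+1} = ⌊(a₀ + m_{k+1})/d_{k+1}⌋ (starting m₀ = 0, d₀ = 1), with convergents p_k = a_k·p_{k-1} + p_{k-2}, q_k = a_k·q_{k-1} + q_{k-2} (p₋₁ = 1, q₋₁ = 0):
  k = 0: a₀ = 6; p₀/q₀ = 6/1; p₀² − 40·q₀² = 36 − 40 = -4.
  k = 1: m = 6, d = 4, a = ⌊(6 + 6)/4⌋ = 3; p/q = (3·6 + 1)/(3·1 + 0) = 19/3; p² − 40·q² = 361 − 360 = 1.
  The first convergent with p² − 40·q² = 1 gives the fundamental solution (x₁, y₁) = (19, 3).
Step 2: Apply the recurrence (x_{n+1}, y_{n+1}) = (x₁x_n + 40y₁y_n, x₁y_n + y₁x_n) repeatedly.
  From (x_1, y_1) = (19, 3): x_2 = 19·19 + 40·3·3 = 721; y_2 = 19·3 + 3·19 = 114.
  From (x_2, y_2) = (721, 114): x_3 = 19·721 + 40·3·114 = 27379; y_3 = 19·114 + 3·721 = 4329.
Step 3: Verify x_3² - 40·y_3² = 749609641 - 749609640 = 1 (should be 1). ✓

(x_1, y_1) = (19, 3); (x_3, y_3) = (27379, 4329).


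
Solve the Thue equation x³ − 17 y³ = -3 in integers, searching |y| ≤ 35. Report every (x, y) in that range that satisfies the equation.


The equation is x³ - 17y³ = -3. For fixed y, x³ = 17·y³ − 3, so a solution requires the RHS to be a perfect cube.
Strategy: iterate y from -35 to 35, compute RHS = 17·y³ − 3, and check whether it is a (positive or negative) perfect cube.
Check small values of y:
  y = 0: RHS = -3 is not a perfect cube.
  y = 1: RHS = 14 is not a perfect cube.
  y = -1: RHS = -20 is not a perfect cube.
  y = 2: RHS = 133 is not a perfect cube.
  y = -2: RHS = -139 is not a perfect cube.
  y = 3: RHS = 456 is not a perfect cube.
  y = -3: RHS = -462 is not a perfect cube.
Continuing the search up to |y| = 35 finds no solutions either.
No (x, y) in the scanned range satisfies the equation.

No integer solutions with |y| ≤ 35.


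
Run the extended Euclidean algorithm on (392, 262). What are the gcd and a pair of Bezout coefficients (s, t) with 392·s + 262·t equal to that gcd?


Euclidean algorithm on (392, 262) — divide until remainder is 0:
  392 = 1 · 262 + 130
  262 = 2 · 130 + 2
  130 = 65 · 2 + 0
gcd(392, 262) = 2.
Track Bezout coefficients alongside the remainders: start with r₀ = 392 = a·1 + b·0 (s = 1, t = 0) and r₁ = 262 = a·0 + b·1 (s = 0, t = 1); each new remainder r_{k+1} = r_{k-1} − q_k·r_k inherits s_{k+1} = s_{k-1} − q_k·s_k, t_{k+1} = t_{k-1} − q_k·t_k, so r_k = a·s_k + b·t_k at every step:
  q = 1: r = 130, s = 1 − 1·0 = 1, t = 0 − 1·1 = -1  (check: 392·1 + 262·(-1) = 130)
  q = 2: r = 2, s = 0 − 2·1 = -2, t = 1 − 2·(-1) = 3  (check: 392·(-2) + 262·3 = 2)
The row with r = 2 (the gcd) gives the Bezout coefficients s = -2, t = 3.
Result: 392 · (-2) + 262 · (3) = 2.

gcd(392, 262) = 2; s = -2, t = 3 (check: 392·(-2) + 262·3 = 2).
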